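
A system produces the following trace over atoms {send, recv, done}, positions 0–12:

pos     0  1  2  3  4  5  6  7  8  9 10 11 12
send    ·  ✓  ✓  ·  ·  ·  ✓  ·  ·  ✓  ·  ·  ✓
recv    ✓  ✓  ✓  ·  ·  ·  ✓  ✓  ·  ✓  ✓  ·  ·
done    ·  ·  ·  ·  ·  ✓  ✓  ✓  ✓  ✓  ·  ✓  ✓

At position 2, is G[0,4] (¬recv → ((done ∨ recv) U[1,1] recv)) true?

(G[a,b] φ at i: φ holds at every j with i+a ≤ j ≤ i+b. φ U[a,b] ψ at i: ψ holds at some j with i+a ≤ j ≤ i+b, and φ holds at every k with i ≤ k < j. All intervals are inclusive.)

Check (¬recv → ((done ∨ recv) U[1,1] recv)) at every j in [2,6]:
  j=2: antecedent false → ✓
  j=3: antecedent true; consequent fails → ✗
  j=4: antecedent true; consequent fails → ✗
  j=5: antecedent true; consequent holds → ✓
  j=6: antecedent false → ✓
Fails at j=3 → formula fails.

Does not hold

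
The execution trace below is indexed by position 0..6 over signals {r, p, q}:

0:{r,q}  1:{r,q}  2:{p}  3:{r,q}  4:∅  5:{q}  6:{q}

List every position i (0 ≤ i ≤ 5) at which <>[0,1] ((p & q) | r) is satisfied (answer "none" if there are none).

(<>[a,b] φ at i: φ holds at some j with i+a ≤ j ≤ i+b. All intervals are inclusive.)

Evaluate at each i in [0,5]:
  i=0: ✓ (witness j=0)
  i=1: ✓ (witness j=1)
  i=2: ✓ (witness j=3)
  i=3: ✓ (witness j=3)
  i=4: ✗ (none in [4,5])
  i=5: ✗ (none in [5,6])

0, 1, 2, 3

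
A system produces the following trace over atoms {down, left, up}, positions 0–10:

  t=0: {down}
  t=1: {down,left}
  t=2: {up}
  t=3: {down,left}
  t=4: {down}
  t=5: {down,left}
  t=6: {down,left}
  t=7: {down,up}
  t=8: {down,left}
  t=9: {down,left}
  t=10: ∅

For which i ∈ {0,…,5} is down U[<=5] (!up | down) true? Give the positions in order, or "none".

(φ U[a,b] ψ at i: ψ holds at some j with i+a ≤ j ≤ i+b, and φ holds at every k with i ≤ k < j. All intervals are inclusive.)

0, 1, 3, 4, 5

Evaluate at each i in [0,5]:
  i=0: ✓ (rhs at j=0)
  i=1: ✓ (rhs at j=1)
  i=2: ✗ (lhs fails at k=2 before rhs at j=3)
  i=3: ✓ (rhs at j=3)
  i=4: ✓ (rhs at j=4)
  i=5: ✓ (rhs at j=5)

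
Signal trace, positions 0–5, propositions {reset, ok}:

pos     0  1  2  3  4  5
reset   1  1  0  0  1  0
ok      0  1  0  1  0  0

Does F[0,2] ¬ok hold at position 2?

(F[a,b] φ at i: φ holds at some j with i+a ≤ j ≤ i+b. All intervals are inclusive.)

Check ¬ok at each j in [2,4]:
  j=2: true
  j=3: false
  j=4: true
Found at j=2 → formula holds.

True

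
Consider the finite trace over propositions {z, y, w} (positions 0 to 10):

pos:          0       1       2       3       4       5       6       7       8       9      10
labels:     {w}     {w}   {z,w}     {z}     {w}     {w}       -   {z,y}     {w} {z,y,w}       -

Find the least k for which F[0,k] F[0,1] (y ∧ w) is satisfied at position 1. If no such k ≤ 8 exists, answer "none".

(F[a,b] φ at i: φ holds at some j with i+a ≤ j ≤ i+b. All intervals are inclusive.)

Scan j = 1,2,… for F[0,1] (y ∧ w):
  j=1: fails
  j=2: fails
  j=3: fails
  j=4: fails
  j=5: fails
  j=6: fails
  j=7: fails
  j=8: holds
First hit at j=8, so smallest k = 8-1 = 7.

7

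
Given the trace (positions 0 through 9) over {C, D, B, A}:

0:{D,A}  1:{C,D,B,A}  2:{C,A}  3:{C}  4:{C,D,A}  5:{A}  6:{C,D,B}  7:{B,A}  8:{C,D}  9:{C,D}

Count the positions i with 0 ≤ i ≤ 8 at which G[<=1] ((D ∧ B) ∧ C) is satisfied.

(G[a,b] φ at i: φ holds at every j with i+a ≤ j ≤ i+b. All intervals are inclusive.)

0

Evaluate at each i in [0,8]:
  i=0: ✗ (fails at j=0)
  i=1: ✗ (fails at j=2)
  i=2: ✗ (fails at j=2)
  i=3: ✗ (fails at j=3)
  i=4: ✗ (fails at j=4)
  i=5: ✗ (fails at j=5)
  i=6: ✗ (fails at j=7)
  i=7: ✗ (fails at j=7)
  i=8: ✗ (fails at j=8)
Positions where it holds: {} → 0.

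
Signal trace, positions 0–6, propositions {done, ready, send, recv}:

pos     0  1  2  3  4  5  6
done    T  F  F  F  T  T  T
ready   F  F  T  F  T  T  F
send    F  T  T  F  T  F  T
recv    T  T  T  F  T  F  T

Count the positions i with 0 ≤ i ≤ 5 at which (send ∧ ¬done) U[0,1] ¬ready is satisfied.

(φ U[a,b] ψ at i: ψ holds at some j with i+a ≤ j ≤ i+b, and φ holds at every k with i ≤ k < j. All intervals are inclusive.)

4

Evaluate at each i in [0,5]:
  i=0: ✓ (rhs at j=0)
  i=1: ✓ (rhs at j=1)
  i=2: ✓ (rhs at j=3; lhs holds on [2,2])
  i=3: ✓ (rhs at j=3)
  i=4: ✗ (no rhs in [4,5])
  i=5: ✗ (lhs fails at k=5 before rhs at j=6)
Positions where it holds: {0, 1, 2, 3} → 4.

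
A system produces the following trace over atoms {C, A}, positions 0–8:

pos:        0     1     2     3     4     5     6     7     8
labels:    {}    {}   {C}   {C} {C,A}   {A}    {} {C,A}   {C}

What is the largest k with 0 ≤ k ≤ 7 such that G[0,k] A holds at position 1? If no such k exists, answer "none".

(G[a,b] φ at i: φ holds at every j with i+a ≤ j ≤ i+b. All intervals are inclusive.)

A must hold from j=1 onward; find where it first fails.
  j=1: fails → no k works.

none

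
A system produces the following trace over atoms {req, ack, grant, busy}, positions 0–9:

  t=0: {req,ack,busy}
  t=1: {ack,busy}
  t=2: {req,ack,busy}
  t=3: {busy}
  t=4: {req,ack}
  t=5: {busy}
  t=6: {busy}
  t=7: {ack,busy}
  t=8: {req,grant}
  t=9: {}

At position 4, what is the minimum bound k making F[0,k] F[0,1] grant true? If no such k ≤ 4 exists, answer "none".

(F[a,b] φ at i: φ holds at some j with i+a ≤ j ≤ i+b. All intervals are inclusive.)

Scan j = 4,5,… for F[0,1] grant:
  j=4: fails
  j=5: fails
  j=6: fails
  j=7: holds
First hit at j=7, so smallest k = 7-4 = 3.

3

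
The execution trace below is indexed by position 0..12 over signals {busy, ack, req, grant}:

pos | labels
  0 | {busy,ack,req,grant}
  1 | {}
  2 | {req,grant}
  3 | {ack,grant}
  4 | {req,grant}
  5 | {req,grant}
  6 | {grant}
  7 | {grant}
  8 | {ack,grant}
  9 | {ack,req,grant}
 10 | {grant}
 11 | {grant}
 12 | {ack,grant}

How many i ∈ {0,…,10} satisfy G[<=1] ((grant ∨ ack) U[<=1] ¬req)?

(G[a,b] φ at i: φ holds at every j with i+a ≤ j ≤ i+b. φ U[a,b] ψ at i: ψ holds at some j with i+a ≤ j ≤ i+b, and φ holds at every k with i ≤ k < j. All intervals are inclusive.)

9

Evaluate at each i in [0,10]:
  i=0: ✓ (all of [0,1])
  i=1: ✓ (all of [1,2])
  i=2: ✓ (all of [2,3])
  i=3: ✗ (fails at j=4)
  i=4: ✗ (fails at j=4)
  i=5: ✓ (all of [5,6])
  i=6: ✓ (all of [6,7])
  i=7: ✓ (all of [7,8])
  i=8: ✓ (all of [8,9])
  i=9: ✓ (all of [9,10])
  i=10: ✓ (all of [10,11])
Positions where it holds: {0, 1, 2, 5, 6, 7, 8, 9, 10} → 9.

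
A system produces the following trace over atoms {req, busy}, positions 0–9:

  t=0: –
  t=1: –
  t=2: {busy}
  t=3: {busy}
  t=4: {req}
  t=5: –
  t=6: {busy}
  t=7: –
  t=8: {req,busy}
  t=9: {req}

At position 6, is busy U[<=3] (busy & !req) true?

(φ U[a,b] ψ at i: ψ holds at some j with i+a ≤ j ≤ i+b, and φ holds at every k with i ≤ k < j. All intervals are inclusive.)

Need some j in [6,9] with (busy & !req), and busy at every k in [6,j-1].
  j=6: (busy & !req) holds; no prefix to check → satisfied.

True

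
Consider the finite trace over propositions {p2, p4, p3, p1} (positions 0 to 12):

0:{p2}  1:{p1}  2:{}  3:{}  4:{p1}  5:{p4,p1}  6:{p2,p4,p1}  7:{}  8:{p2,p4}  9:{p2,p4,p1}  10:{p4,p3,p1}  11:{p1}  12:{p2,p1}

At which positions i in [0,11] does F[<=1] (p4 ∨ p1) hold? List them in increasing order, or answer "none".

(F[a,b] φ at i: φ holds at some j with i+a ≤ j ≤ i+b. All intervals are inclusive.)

Evaluate at each i in [0,11]:
  i=0: ✓ (witness j=1)
  i=1: ✓ (witness j=1)
  i=2: ✗ (none in [2,3])
  i=3: ✓ (witness j=4)
  i=4: ✓ (witness j=4)
  i=5: ✓ (witness j=5)
  i=6: ✓ (witness j=6)
  i=7: ✓ (witness j=8)
  i=8: ✓ (witness j=8)
  i=9: ✓ (witness j=9)
  i=10: ✓ (witness j=10)
  i=11: ✓ (witness j=11)

0, 1, 3, 4, 5, 6, 7, 8, 9, 10, 11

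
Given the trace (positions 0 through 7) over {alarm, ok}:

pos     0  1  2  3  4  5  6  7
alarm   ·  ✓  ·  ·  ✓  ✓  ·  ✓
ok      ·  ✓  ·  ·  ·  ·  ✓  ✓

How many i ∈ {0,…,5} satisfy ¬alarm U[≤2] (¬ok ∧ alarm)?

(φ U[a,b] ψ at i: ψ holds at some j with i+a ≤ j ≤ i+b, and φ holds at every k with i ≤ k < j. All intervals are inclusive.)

Evaluate at each i in [0,5]:
  i=0: ✗ (no rhs in [0,2])
  i=1: ✗ (no rhs in [1,3])
  i=2: ✓ (rhs at j=4; lhs holds on [2,3])
  i=3: ✓ (rhs at j=4; lhs holds on [3,3])
  i=4: ✓ (rhs at j=4)
  i=5: ✓ (rhs at j=5)
Positions where it holds: {2, 3, 4, 5} → 4.

4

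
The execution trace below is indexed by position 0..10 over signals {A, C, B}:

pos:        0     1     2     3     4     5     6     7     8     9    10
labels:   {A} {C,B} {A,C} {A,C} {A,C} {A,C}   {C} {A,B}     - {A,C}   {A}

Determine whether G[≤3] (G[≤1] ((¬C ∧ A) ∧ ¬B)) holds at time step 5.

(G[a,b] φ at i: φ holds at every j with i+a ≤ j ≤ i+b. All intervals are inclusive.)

Check G[≤1] ((¬C ∧ A) ∧ ¬B) at every j in [5,8]:
  j=5: fails at 5
  j=6: fails at 6
  j=7: fails at 7
  j=8: fails at 8
Fails at j=5 → formula fails.

Does not hold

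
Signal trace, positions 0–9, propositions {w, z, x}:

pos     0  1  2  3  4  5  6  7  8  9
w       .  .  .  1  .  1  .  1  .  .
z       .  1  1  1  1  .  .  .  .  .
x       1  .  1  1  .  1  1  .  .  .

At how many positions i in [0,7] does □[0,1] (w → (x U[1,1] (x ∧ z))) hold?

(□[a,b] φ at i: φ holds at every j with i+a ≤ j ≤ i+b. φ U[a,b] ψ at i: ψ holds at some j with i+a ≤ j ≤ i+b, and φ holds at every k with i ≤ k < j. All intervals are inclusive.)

2

Evaluate at each i in [0,7]:
  i=0: ✓ (all of [0,1])
  i=1: ✓ (all of [1,2])
  i=2: ✗ (fails at j=3)
  i=3: ✗ (fails at j=3)
  i=4: ✗ (fails at j=5)
  i=5: ✗ (fails at j=5)
  i=6: ✗ (fails at j=7)
  i=7: ✗ (fails at j=7)
Positions where it holds: {0, 1} → 2.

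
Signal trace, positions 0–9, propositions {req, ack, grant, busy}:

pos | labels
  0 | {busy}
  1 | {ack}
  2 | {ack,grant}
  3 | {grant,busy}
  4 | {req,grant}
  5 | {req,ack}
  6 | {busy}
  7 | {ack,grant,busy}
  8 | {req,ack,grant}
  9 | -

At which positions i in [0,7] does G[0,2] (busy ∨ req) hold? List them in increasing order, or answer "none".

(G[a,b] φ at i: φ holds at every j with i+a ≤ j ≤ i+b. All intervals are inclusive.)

Evaluate at each i in [0,7]:
  i=0: ✗ (fails at j=1)
  i=1: ✗ (fails at j=1)
  i=2: ✗ (fails at j=2)
  i=3: ✓ (all of [3,5])
  i=4: ✓ (all of [4,6])
  i=5: ✓ (all of [5,7])
  i=6: ✓ (all of [6,8])
  i=7: ✗ (fails at j=9)

3, 4, 5, 6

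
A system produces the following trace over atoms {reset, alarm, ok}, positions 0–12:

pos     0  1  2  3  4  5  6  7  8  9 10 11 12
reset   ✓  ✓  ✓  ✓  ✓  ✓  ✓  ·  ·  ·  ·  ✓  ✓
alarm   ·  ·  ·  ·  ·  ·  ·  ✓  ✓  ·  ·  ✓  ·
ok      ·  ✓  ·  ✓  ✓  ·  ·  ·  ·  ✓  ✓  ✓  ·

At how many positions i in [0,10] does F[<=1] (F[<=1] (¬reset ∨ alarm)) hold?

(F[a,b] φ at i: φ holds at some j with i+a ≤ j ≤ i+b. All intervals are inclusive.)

6

Evaluate at each i in [0,10]:
  i=0: ✗ (none in [0,1])
  i=1: ✗ (none in [1,2])
  i=2: ✗ (none in [2,3])
  i=3: ✗ (none in [3,4])
  i=4: ✗ (none in [4,5])
  i=5: ✓ (witness j=6)
  i=6: ✓ (witness j=6)
  i=7: ✓ (witness j=7)
  i=8: ✓ (witness j=8)
  i=9: ✓ (witness j=9)
  i=10: ✓ (witness j=10)
Positions where it holds: {5, 6, 7, 8, 9, 10} → 6.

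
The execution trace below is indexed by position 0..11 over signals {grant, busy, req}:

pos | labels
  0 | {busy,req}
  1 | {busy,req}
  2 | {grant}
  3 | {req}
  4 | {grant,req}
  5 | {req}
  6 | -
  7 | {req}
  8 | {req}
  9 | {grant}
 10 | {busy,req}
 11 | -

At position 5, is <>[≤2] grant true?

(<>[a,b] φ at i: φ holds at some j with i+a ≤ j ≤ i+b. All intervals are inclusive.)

Check grant at each j in [5,7]:
  j=5: false
  j=6: false
  j=7: false
No position in the window satisfies it → formula fails.

Does not hold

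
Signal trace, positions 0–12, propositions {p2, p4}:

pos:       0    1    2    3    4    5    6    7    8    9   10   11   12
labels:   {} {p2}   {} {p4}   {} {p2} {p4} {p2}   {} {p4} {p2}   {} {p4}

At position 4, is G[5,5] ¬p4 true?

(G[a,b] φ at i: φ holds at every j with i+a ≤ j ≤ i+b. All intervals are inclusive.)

Check ¬p4 at every j in [9,9]:
  j=9: false
Fails at j=9 → formula fails.

False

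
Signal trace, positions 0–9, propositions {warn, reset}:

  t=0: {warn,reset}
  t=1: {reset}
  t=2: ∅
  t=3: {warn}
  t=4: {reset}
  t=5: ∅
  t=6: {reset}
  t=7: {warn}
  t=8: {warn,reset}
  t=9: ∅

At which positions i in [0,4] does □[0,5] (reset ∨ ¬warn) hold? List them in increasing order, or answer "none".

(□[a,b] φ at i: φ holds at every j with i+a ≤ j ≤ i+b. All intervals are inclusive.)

Evaluate at each i in [0,4]:
  i=0: ✗ (fails at j=3)
  i=1: ✗ (fails at j=3)
  i=2: ✗ (fails at j=3)
  i=3: ✗ (fails at j=3)
  i=4: ✗ (fails at j=7)

none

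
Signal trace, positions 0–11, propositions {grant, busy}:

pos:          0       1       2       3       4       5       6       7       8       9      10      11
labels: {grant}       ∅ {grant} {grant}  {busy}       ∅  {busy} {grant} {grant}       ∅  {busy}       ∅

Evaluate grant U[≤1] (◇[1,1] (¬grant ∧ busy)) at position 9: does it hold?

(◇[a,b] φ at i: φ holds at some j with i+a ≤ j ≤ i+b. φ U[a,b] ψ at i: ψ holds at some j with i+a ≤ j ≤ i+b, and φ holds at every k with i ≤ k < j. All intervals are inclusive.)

Need some j in [9,10] with ◇[1,1] (¬grant ∧ busy), and grant at every k in [9,j-1].
  j=9: ◇[1,1] (¬grant ∧ busy) holds; no prefix to check → satisfied.

True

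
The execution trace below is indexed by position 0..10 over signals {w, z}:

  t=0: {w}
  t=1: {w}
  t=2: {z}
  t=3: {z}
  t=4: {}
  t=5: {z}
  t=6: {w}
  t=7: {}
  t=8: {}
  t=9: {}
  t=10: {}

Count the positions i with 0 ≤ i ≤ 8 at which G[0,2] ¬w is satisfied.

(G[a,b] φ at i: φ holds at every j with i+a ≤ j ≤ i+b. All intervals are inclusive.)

Evaluate at each i in [0,8]:
  i=0: ✗ (fails at j=0)
  i=1: ✗ (fails at j=1)
  i=2: ✓ (all of [2,4])
  i=3: ✓ (all of [3,5])
  i=4: ✗ (fails at j=6)
  i=5: ✗ (fails at j=6)
  i=6: ✗ (fails at j=6)
  i=7: ✓ (all of [7,9])
  i=8: ✓ (all of [8,10])
Positions where it holds: {2, 3, 7, 8} → 4.

4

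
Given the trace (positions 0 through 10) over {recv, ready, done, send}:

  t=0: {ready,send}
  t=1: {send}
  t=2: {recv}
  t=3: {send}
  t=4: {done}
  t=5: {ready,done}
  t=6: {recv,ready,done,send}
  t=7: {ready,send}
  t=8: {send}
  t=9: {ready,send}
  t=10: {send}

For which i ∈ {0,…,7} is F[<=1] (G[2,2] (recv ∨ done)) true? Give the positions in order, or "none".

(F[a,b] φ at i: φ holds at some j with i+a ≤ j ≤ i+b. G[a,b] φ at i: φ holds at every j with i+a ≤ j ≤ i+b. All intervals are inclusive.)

Evaluate at each i in [0,7]:
  i=0: ✓ (witness j=0)
  i=1: ✓ (witness j=2)
  i=2: ✓ (witness j=2)
  i=3: ✓ (witness j=3)
  i=4: ✓ (witness j=4)
  i=5: ✗ (none in [5,6])
  i=6: ✗ (none in [6,7])
  i=7: ✗ (none in [7,8])

0, 1, 2, 3, 4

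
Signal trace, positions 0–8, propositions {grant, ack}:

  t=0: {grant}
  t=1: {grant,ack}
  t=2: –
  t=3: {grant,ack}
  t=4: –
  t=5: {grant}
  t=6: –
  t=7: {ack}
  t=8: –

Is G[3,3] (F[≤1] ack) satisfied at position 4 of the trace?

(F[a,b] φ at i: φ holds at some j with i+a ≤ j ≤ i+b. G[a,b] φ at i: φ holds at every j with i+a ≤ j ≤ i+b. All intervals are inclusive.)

Check F[≤1] ack at every j in [7,7]:
  j=7: holds (witness at 7)
All positions satisfy it → formula holds.

Yes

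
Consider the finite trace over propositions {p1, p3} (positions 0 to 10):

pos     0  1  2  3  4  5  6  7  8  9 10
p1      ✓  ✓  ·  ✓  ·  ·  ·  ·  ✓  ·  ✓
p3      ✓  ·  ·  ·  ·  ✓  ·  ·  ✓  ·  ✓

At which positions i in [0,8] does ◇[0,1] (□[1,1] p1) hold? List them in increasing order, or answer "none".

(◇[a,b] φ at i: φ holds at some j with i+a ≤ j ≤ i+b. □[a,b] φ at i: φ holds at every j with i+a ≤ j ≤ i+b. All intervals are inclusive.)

0, 1, 2, 6, 7, 8

Evaluate at each i in [0,8]:
  i=0: ✓ (witness j=0)
  i=1: ✓ (witness j=2)
  i=2: ✓ (witness j=2)
  i=3: ✗ (none in [3,4])
  i=4: ✗ (none in [4,5])
  i=5: ✗ (none in [5,6])
  i=6: ✓ (witness j=7)
  i=7: ✓ (witness j=7)
  i=8: ✓ (witness j=9)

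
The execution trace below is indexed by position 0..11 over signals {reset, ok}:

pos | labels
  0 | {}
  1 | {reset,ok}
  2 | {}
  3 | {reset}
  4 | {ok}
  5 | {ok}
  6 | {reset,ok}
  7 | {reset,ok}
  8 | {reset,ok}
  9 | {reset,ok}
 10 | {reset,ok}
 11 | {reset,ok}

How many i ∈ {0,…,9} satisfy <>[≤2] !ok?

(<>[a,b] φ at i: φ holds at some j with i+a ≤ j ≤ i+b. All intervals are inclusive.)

4

Evaluate at each i in [0,9]:
  i=0: ✓ (witness j=0)
  i=1: ✓ (witness j=2)
  i=2: ✓ (witness j=2)
  i=3: ✓ (witness j=3)
  i=4: ✗ (none in [4,6])
  i=5: ✗ (none in [5,7])
  i=6: ✗ (none in [6,8])
  i=7: ✗ (none in [7,9])
  i=8: ✗ (none in [8,10])
  i=9: ✗ (none in [9,11])
Positions where it holds: {0, 1, 2, 3} → 4.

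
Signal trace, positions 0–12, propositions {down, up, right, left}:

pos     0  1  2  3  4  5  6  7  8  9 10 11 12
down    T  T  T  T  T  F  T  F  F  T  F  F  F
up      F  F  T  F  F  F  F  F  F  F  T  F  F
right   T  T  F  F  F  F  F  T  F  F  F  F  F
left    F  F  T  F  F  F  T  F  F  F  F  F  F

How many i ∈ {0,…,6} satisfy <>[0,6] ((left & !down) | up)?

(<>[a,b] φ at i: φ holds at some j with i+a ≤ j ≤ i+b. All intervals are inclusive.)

6

Evaluate at each i in [0,6]:
  i=0: ✓ (witness j=2)
  i=1: ✓ (witness j=2)
  i=2: ✓ (witness j=2)
  i=3: ✗ (none in [3,9])
  i=4: ✓ (witness j=10)
  i=5: ✓ (witness j=10)
  i=6: ✓ (witness j=10)
Positions where it holds: {0, 1, 2, 4, 5, 6} → 6.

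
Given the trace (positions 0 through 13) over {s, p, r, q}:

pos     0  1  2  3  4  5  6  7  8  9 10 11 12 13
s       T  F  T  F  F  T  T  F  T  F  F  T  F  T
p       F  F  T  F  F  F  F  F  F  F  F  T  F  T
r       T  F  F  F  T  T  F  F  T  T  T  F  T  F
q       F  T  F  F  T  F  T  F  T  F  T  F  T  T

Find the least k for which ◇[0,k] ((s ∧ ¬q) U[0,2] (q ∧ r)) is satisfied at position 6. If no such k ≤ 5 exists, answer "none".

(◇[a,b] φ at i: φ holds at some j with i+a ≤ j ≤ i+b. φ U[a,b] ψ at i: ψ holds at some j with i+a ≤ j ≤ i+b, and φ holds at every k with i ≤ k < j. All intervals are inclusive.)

Scan j = 6,7,… for ((s ∧ ¬q) U[0,2] (q ∧ r)):
  j=6: fails
  j=7: fails
  j=8: holds
First hit at j=8, so smallest k = 8-6 = 2.

2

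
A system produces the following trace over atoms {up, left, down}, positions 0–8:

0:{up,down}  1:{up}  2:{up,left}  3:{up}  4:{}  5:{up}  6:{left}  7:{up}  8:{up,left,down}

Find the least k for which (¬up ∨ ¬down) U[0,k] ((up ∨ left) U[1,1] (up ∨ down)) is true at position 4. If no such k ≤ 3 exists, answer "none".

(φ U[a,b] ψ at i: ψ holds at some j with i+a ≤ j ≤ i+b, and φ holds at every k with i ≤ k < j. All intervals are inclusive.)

Need earliest j ≥ 4 with ((up ∨ left) U[1,1] (up ∨ down)), and (¬up ∨ ¬down) at every k in [4,j-1].
  j=4: rhs fails.
  j=5: rhs fails.
  j=6: rhs holds; lhs holds on [4,5]. k = 2.

2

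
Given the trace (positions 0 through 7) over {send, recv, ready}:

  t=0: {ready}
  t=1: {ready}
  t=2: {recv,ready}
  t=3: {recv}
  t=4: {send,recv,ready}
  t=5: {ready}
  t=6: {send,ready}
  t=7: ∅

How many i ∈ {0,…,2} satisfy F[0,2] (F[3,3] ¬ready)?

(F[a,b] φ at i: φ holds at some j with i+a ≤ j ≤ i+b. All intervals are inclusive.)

2

Evaluate at each i in [0,2]:
  i=0: ✓ (witness j=0)
  i=1: ✗ (none in [1,3])
  i=2: ✓ (witness j=4)
Positions where it holds: {0, 2} → 2.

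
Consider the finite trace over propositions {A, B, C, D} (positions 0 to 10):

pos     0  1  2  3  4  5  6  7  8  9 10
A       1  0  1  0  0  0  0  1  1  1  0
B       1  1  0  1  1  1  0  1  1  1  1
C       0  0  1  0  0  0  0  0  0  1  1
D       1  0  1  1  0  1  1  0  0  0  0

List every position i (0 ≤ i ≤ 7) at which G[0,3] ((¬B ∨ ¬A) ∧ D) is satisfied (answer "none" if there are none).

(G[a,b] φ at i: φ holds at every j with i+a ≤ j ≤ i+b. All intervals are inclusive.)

Evaluate at each i in [0,7]:
  i=0: ✗ (fails at j=0)
  i=1: ✗ (fails at j=1)
  i=2: ✗ (fails at j=4)
  i=3: ✗ (fails at j=4)
  i=4: ✗ (fails at j=4)
  i=5: ✗ (fails at j=7)
  i=6: ✗ (fails at j=7)
  i=7: ✗ (fails at j=7)

none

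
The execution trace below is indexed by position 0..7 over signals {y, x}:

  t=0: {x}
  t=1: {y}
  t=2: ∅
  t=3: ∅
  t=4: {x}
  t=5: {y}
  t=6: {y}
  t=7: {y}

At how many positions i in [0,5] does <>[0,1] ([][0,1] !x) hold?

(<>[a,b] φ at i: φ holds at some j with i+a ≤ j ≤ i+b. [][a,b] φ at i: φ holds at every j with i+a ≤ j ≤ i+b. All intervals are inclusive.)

5

Evaluate at each i in [0,5]:
  i=0: ✓ (witness j=1)
  i=1: ✓ (witness j=1)
  i=2: ✓ (witness j=2)
  i=3: ✗ (none in [3,4])
  i=4: ✓ (witness j=5)
  i=5: ✓ (witness j=5)
Positions where it holds: {0, 1, 2, 4, 5} → 5.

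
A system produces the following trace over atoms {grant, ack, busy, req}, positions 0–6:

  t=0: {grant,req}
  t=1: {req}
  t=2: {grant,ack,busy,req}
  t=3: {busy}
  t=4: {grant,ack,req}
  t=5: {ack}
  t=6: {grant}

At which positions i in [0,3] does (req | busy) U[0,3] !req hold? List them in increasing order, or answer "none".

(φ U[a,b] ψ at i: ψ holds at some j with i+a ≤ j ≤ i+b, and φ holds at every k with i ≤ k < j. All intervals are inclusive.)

Evaluate at each i in [0,3]:
  i=0: ✓ (rhs at j=3; lhs holds on [0,2])
  i=1: ✓ (rhs at j=3; lhs holds on [1,2])
  i=2: ✓ (rhs at j=3; lhs holds on [2,2])
  i=3: ✓ (rhs at j=3)

0, 1, 2, 3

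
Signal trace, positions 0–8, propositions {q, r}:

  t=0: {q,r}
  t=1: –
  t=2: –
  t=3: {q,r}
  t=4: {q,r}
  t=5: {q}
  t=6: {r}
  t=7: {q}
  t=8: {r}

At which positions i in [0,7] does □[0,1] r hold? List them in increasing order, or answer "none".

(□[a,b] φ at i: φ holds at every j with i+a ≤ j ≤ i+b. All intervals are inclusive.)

3

Evaluate at each i in [0,7]:
  i=0: ✗ (fails at j=1)
  i=1: ✗ (fails at j=1)
  i=2: ✗ (fails at j=2)
  i=3: ✓ (all of [3,4])
  i=4: ✗ (fails at j=5)
  i=5: ✗ (fails at j=5)
  i=6: ✗ (fails at j=7)
  i=7: ✗ (fails at j=7)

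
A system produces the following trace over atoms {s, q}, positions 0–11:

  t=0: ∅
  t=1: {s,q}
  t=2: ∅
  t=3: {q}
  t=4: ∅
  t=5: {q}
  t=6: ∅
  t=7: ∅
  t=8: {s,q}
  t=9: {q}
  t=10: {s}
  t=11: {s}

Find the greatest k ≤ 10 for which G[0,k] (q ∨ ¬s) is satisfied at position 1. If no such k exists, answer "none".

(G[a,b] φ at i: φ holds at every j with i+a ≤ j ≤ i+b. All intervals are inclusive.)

8

(q ∨ ¬s) must hold from j=1 onward; find where it first fails.
  j=1: holds
  j=2: holds
  j=3: holds
  j=4: holds
  j=5: holds
  j=6: holds
  j=7: holds
  j=8: holds
  j=9: holds
  j=10: fails
Holds on [1,9], so largest k = 8.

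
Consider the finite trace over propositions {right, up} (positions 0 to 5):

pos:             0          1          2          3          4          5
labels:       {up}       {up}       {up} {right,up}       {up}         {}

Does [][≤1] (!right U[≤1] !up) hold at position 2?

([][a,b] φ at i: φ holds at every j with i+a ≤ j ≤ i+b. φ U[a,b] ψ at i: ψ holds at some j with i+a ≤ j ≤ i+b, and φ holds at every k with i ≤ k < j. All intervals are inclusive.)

Check (!right U[≤1] !up) at every j in [2,3]:
  j=2: fails
  j=3: fails
Fails at j=2 → formula fails.

False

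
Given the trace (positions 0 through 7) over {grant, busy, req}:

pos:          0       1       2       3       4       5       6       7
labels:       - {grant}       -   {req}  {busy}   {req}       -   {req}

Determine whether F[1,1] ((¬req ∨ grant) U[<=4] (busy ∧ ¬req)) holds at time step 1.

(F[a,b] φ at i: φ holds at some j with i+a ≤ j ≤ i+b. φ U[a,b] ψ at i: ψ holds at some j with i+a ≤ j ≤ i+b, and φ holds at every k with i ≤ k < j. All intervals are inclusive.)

No

Check ((¬req ∨ grant) U[<=4] (busy ∧ ¬req)) at each j in [2,2]:
  j=2: fails
No position in the window satisfies it → formula fails.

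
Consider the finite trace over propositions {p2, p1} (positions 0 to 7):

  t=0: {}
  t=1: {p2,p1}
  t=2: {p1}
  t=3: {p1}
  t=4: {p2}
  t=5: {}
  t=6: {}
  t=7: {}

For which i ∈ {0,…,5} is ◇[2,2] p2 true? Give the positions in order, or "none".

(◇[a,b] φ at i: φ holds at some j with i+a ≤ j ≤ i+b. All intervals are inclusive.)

Evaluate at each i in [0,5]:
  i=0: ✗ (none in [2,2])
  i=1: ✗ (none in [3,3])
  i=2: ✓ (witness j=4)
  i=3: ✗ (none in [5,5])
  i=4: ✗ (none in [6,6])
  i=5: ✗ (none in [7,7])

2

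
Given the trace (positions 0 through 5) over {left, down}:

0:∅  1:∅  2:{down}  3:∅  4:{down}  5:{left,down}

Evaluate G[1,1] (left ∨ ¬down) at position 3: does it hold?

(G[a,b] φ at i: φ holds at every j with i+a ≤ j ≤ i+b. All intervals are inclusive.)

No

Check (left ∨ ¬down) at every j in [4,4]:
  j=4: false
Fails at j=4 → formula fails.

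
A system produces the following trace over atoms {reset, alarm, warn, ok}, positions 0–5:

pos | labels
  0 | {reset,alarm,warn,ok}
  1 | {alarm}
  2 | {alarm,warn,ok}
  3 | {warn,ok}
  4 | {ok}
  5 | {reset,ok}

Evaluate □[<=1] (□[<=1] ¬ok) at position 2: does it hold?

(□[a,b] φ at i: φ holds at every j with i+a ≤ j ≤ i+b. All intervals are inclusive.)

Check □[<=1] ¬ok at every j in [2,3]:
  j=2: fails at 2
  j=3: fails at 3
Fails at j=2 → formula fails.

No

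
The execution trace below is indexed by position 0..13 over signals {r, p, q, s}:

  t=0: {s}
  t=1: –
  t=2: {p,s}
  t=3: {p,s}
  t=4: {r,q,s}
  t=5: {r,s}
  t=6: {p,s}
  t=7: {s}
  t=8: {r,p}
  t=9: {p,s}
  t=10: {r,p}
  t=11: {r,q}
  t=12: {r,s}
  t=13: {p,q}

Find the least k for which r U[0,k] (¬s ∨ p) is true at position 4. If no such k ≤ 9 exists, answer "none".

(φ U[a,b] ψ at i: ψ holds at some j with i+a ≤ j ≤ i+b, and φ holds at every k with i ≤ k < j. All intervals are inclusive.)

2

Need earliest j ≥ 4 with (¬s ∨ p), and r at every k in [4,j-1].
  j=4: rhs fails.
  j=5: rhs fails.
  j=6: rhs holds; lhs holds on [4,5]. k = 2.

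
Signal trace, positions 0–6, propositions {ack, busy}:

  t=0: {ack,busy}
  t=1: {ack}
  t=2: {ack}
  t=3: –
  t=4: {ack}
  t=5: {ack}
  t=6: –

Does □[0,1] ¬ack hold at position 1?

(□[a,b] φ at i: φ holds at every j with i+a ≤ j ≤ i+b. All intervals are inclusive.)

Check ¬ack at every j in [1,2]:
  j=1: false
  j=2: false
Fails at j=1 → formula fails.

No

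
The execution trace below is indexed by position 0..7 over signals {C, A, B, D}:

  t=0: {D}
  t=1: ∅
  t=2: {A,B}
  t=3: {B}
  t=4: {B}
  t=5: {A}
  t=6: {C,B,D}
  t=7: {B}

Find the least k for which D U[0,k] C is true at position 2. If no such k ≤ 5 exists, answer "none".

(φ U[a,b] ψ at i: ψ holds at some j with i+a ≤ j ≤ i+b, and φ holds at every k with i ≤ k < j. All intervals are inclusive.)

Need earliest j ≥ 2 with C, and D at every k in [2,j-1].
  j=2: rhs fails.
  j=3: rhs fails.
  j=4: rhs fails.
  j=5: rhs fails.
  j=6: rhs holds but lhs fails at k=2.
  j=7: rhs fails.
No witness within the range → none.

none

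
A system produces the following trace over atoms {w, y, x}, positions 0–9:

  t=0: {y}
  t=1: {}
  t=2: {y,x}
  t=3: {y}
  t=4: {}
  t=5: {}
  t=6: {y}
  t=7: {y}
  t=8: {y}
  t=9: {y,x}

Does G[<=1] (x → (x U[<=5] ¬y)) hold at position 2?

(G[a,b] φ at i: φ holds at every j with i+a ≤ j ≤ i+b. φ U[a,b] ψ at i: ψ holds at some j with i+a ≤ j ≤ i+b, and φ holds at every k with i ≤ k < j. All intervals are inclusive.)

Check (x → (x U[<=5] ¬y)) at every j in [2,3]:
  j=2: antecedent true; consequent fails → ✗
  j=3: antecedent false → ✓
Fails at j=2 → formula fails.

No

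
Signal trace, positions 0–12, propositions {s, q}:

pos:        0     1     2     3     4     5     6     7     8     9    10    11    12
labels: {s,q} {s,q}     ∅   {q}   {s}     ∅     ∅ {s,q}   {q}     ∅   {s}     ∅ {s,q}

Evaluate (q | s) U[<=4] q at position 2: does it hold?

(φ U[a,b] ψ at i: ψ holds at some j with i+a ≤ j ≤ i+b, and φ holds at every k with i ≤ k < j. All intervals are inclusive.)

Need some j in [2,6] with q, and (q | s) at every k in [2,j-1].
  j=2: q false.
  j=3: q holds, but (q | s) fails at k=2 → not this j.
  j=4: q false.
  j=5: q false.
  j=6: q false.
No j in the window works → until fails.

False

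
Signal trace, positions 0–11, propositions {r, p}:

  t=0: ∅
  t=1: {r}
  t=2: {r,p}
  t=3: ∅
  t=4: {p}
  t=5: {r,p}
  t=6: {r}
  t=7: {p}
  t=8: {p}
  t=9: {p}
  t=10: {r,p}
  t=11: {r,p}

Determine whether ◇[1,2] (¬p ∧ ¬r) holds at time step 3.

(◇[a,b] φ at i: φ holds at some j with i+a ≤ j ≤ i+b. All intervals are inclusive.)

Check (¬p ∧ ¬r) at each j in [4,5]:
  j=4: false
  j=5: false
No position in the window satisfies it → formula fails.

No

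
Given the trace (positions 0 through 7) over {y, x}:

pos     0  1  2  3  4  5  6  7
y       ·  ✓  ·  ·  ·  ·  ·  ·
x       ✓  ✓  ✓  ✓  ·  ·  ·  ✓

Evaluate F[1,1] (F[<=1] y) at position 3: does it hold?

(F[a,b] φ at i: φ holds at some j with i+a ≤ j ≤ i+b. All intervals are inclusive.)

No

Check F[<=1] y at each j in [4,4]:
  j=4: fails (none in [4,5])
No position in the window satisfies it → formula fails.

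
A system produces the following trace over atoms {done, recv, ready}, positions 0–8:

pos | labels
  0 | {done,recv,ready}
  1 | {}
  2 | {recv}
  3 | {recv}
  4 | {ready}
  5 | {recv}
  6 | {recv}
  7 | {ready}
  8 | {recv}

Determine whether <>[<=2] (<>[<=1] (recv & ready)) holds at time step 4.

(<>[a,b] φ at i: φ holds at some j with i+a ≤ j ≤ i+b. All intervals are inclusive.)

Check <>[<=1] (recv & ready) at each j in [4,6]:
  j=4: fails (none in [4,5])
  j=5: fails (none in [5,6])
  j=6: fails (none in [6,7])
No position in the window satisfies it → formula fails.

False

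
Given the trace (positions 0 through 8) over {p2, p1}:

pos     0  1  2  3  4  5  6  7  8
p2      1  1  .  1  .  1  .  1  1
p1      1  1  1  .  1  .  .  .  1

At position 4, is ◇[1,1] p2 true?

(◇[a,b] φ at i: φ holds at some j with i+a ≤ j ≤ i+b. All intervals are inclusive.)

Yes

Check p2 at each j in [5,5]:
  j=5: true
Found at j=5 → formula holds.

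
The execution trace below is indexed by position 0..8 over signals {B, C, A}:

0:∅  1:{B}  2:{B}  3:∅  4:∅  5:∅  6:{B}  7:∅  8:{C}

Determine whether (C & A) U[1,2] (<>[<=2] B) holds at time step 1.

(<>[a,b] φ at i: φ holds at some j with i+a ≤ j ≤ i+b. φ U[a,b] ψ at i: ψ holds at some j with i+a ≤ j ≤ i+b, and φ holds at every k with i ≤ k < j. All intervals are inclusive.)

Need some j in [2,3] with <>[<=2] B, and (C & A) at every k in [1,j-1].
  j=2: <>[<=2] B holds, but (C & A) fails at k=1 → not this j.
  j=3: <>[<=2] B — fails (none in [3,5]).
No j in the window works → until fails.

False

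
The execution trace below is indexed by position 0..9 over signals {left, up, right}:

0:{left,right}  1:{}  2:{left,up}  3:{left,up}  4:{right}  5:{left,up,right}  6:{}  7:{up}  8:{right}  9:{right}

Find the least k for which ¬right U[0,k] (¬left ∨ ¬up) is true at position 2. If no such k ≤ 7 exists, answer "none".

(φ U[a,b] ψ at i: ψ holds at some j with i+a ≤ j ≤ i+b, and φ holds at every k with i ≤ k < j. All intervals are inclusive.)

Need earliest j ≥ 2 with (¬left ∨ ¬up), and ¬right at every k in [2,j-1].
  j=2: rhs fails.
  j=3: rhs fails.
  j=4: rhs holds; lhs holds on [2,3]. k = 2.

2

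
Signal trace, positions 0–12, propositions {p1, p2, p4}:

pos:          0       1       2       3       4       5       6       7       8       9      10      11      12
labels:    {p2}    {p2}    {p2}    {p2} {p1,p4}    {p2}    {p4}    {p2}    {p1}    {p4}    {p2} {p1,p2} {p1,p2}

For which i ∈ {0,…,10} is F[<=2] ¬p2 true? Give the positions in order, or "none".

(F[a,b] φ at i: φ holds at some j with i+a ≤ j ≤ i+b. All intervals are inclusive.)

2, 3, 4, 5, 6, 7, 8, 9

Evaluate at each i in [0,10]:
  i=0: ✗ (none in [0,2])
  i=1: ✗ (none in [1,3])
  i=2: ✓ (witness j=4)
  i=3: ✓ (witness j=4)
  i=4: ✓ (witness j=4)
  i=5: ✓ (witness j=6)
  i=6: ✓ (witness j=6)
  i=7: ✓ (witness j=8)
  i=8: ✓ (witness j=8)
  i=9: ✓ (witness j=9)
  i=10: ✗ (none in [10,12])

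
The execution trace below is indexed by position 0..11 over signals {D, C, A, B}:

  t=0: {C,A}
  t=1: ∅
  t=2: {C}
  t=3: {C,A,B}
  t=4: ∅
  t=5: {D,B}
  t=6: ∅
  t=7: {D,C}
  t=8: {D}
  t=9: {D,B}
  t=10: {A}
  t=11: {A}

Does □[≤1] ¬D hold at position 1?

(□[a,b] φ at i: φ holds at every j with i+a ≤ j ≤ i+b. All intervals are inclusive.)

Yes

Check ¬D at every j in [1,2]:
  j=1: true
  j=2: true
All positions satisfy it → formula holds.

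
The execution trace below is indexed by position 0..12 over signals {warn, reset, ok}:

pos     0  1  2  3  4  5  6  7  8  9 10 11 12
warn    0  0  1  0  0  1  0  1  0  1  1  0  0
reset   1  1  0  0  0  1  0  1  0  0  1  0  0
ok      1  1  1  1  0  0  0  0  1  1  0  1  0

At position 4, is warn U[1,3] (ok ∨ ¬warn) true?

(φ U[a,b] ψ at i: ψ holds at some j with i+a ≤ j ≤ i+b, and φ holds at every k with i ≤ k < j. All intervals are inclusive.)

False

Need some j in [5,7] with (ok ∨ ¬warn), and warn at every k in [4,j-1].
  j=5: (ok ∨ ¬warn) false.
  j=6: (ok ∨ ¬warn) holds, but warn fails at k=4 → not this j.
  j=7: (ok ∨ ¬warn) false.
No j in the window works → until fails.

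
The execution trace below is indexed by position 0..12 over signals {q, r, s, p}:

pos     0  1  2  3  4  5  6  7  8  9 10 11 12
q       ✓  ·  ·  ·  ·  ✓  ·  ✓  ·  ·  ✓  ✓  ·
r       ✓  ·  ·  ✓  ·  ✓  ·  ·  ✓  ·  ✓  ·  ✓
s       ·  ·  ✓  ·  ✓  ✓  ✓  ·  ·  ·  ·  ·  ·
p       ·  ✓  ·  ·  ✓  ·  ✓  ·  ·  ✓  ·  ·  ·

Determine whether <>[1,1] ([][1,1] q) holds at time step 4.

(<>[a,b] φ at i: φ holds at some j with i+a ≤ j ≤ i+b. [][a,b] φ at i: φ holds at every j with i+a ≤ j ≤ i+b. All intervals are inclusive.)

Does not hold

Check [][1,1] q at each j in [5,5]:
  j=5: fails at 6
No position in the window satisfies it → formula fails.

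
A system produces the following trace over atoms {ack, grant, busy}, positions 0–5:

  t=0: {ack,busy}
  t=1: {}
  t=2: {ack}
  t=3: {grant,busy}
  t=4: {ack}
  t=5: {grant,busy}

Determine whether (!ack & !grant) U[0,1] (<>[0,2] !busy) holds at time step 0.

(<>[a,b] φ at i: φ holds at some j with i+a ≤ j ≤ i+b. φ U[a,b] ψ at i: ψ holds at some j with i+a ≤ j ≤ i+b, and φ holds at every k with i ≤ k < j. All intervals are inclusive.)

Yes

Need some j in [0,1] with <>[0,2] !busy, and (!ack & !grant) at every k in [0,j-1].
  j=0: <>[0,2] !busy holds; no prefix to check → satisfied.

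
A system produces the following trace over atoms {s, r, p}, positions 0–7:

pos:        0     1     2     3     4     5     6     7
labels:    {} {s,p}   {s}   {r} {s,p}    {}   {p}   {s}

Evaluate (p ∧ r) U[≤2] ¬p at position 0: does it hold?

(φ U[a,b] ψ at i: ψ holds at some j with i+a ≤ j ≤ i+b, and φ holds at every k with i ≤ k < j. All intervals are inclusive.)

Holds

Need some j in [0,2] with ¬p, and (p ∧ r) at every k in [0,j-1].
  j=0: ¬p holds; no prefix to check → satisfied.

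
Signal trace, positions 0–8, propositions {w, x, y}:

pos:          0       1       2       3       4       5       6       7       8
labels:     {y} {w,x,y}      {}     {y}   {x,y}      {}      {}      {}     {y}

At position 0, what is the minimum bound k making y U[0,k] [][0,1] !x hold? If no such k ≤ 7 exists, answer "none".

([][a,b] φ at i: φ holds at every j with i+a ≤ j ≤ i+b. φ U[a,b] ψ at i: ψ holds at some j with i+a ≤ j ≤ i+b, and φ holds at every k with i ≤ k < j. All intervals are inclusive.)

2

Need earliest j ≥ 0 with [][0,1] !x, and y at every k in [0,j-1].
  j=0: rhs fails.
  j=1: rhs fails.
  j=2: rhs holds; lhs holds on [0,1]. k = 2.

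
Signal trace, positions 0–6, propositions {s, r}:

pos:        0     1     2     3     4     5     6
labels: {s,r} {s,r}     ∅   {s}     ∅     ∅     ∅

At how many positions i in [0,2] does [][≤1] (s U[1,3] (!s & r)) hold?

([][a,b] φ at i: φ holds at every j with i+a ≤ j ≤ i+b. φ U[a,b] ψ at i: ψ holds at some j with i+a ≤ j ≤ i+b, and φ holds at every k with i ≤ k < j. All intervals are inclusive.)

Evaluate at each i in [0,2]:
  i=0: ✗ (fails at j=0)
  i=1: ✗ (fails at j=1)
  i=2: ✗ (fails at j=2)
Positions where it holds: {} → 0.

0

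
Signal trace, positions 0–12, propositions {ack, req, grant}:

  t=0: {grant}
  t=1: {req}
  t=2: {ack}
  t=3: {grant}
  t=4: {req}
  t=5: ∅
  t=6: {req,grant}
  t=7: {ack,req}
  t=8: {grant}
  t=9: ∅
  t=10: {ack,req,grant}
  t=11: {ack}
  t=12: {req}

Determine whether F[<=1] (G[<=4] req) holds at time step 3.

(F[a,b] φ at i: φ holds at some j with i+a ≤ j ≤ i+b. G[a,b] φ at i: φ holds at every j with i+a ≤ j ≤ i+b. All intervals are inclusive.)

Check G[<=4] req at each j in [3,4]:
  j=3: fails at 3
  j=4: fails at 5
No position in the window satisfies it → formula fails.

No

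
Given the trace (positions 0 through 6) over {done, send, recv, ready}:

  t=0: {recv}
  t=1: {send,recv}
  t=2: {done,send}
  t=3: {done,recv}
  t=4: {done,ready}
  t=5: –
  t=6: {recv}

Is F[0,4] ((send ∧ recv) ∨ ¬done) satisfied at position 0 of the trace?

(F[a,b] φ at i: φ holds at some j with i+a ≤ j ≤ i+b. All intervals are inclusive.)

Check ((send ∧ recv) ∨ ¬done) at each j in [0,4]:
  j=0: true
  j=1: true
  j=2: false
  j=3: false
  j=4: false
Found at j=0 → formula holds.

True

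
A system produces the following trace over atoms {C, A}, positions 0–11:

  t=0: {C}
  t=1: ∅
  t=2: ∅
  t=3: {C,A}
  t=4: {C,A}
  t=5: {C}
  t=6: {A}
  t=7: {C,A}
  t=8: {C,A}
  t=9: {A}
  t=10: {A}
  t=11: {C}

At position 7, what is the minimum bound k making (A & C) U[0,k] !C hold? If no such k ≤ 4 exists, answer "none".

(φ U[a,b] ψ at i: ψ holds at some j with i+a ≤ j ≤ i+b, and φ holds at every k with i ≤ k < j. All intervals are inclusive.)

Need earliest j ≥ 7 with !C, and (A & C) at every k in [7,j-1].
  j=7: rhs fails.
  j=8: rhs fails.
  j=9: rhs holds; lhs holds on [7,8]. k = 2.

2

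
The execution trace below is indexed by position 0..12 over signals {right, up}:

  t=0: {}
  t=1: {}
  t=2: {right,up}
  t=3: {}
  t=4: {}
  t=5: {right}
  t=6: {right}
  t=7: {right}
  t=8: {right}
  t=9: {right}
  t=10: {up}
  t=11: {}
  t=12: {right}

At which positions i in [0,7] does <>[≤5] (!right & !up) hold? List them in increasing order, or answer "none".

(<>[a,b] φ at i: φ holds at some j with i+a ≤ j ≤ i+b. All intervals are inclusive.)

Evaluate at each i in [0,7]:
  i=0: ✓ (witness j=0)
  i=1: ✓ (witness j=1)
  i=2: ✓ (witness j=3)
  i=3: ✓ (witness j=3)
  i=4: ✓ (witness j=4)
  i=5: ✗ (none in [5,10])
  i=6: ✓ (witness j=11)
  i=7: ✓ (witness j=11)

0, 1, 2, 3, 4, 6, 7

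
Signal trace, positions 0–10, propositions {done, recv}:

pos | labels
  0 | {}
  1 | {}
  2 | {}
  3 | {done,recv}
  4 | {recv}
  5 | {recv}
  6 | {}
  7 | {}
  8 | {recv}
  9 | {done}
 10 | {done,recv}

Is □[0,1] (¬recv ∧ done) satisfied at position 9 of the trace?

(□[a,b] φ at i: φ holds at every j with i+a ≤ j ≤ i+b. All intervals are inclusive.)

Check (¬recv ∧ done) at every j in [9,10]:
  j=9: true
  j=10: false
Fails at j=10 → formula fails.

False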